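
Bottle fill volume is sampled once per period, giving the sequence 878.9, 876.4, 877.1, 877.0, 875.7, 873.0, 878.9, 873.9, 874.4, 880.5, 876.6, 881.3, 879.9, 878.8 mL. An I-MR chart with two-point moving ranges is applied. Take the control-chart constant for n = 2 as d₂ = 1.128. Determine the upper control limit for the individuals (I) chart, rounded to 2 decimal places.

884.66

X̄ = (878.9 + 876.4 + 877.1 + 877.0 + 875.7 + 873.0 + 878.9 + 873.9 + 874.4 + 880.5 + 876.6 + 881.3 + 879.9 + 878.8) / 14 = 877.3143
Moving ranges: 2.5, 0.7, 0.1, 1.3, 2.7, 5.9, 5.0, 0.5, 6.1, 3.9, 4.7, 1.4, 1.1; M̄R̄ = 35.9000 / 13 = 2.7615
UCL = X̄ + 3·M̄R̄/d₂ = 877.3143 + 3 × 2.7615 / 1.128 = 884.6588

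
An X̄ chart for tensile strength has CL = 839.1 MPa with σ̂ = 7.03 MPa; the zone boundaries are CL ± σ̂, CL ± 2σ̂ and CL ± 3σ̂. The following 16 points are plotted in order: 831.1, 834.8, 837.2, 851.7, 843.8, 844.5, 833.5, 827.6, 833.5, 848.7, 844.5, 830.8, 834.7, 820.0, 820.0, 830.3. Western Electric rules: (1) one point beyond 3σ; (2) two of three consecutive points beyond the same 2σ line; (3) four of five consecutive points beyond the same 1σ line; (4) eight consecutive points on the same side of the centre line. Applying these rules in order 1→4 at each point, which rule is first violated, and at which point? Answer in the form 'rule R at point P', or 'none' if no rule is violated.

rule 2 at point 15

Zone of each point (C = within 1σ̂, B = 1σ̂–2σ̂, A = 2σ̂–3σ̂, * = beyond 3σ̂; sign = side of CL): 1:-B, 2:-C, 3:-C, 4:+B, 5:+C, 6:+C, 7:-C, 8:-B, 9:-C, 10:+B, 11:+C, 12:-B, 13:-C, 14:-A, 15:-A, 16:-B
Rule 2 (two of three consecutive points beyond the same 2σ limit) is satisfied at point 15.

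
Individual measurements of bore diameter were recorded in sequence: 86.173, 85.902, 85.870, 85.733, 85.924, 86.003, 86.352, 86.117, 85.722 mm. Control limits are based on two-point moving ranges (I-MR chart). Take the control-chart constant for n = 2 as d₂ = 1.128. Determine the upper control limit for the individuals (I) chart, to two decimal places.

X̄ = (86.173 + 85.902 + 85.870 + 85.733 + 85.924 + 86.003 + 86.352 + 86.117 + 85.722) / 9 = 85.9773
Moving ranges: 0.271, 0.032, 0.137, 0.191, 0.079, 0.349, 0.235, 0.395; M̄R̄ = 1.6890 / 8 = 0.2111
UCL = X̄ + 3·M̄R̄/d₂ = 85.9773 + 3 × 0.2111 / 1.128 = 86.5388

86.54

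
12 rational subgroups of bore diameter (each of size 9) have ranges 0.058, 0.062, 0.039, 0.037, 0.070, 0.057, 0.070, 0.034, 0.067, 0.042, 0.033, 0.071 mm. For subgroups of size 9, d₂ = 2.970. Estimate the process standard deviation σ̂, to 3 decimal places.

R̄ = (0.058 + 0.062 + 0.039 + 0.037 + 0.070 + 0.057 + 0.070 + 0.034 + 0.067 + 0.042 + 0.033 + 0.071) / 12 = 0.0533
σ̂ = R̄ / d₂ = 0.0533 / 2.970 = 0.0180

0.018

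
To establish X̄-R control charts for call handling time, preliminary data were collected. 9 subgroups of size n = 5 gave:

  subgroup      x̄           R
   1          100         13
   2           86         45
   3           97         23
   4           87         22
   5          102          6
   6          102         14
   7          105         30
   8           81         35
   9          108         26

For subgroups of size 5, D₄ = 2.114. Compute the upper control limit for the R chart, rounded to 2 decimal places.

R̄ = (13 + 45 + 23 + 22 + 6 + 14 + 30 + 35 + 26) / 9 = 214.0000 / 9 = 23.7778
UCL_R = D₄·R̄ = 2.114 × 23.7778 = 50.2662

50.27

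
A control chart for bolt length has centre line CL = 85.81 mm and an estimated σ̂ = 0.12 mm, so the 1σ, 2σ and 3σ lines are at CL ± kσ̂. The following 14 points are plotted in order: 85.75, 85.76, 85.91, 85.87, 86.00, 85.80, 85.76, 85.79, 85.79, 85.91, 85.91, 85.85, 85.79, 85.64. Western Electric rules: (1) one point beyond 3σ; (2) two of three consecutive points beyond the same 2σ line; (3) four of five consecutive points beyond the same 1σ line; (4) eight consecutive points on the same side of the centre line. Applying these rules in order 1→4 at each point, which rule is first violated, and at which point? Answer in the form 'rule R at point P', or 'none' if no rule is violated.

none

Zone of each point (C = within 1σ̂, B = 1σ̂–2σ̂, A = 2σ̂–3σ̂, * = beyond 3σ̂; sign = side of CL): 1:-C, 2:-C, 3:+C, 4:+C, 5:+B, 6:-C, 7:-C, 8:-C, 9:-C, 10:+C, 11:+C, 12:+C, 13:-C, 14:-B
No rule fires across all 14 points.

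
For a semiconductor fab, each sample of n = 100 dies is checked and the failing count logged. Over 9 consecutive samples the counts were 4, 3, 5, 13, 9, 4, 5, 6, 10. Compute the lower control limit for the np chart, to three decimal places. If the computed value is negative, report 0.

p̄ = Σdᵢ / (k·n) = 59 / (9 × 100) = 0.06556
LCL = np̄ − 3·√(np̄(1−p̄)) = 6.5556 − 3 × 2.4750 = -0.8696 → 0 (negative, so LCL = 0)

0.000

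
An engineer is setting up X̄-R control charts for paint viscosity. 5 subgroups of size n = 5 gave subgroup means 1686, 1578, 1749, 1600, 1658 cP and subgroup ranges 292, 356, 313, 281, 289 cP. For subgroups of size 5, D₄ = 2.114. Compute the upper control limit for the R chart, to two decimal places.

R̄ = (292 + 356 + 313 + 281 + 289) / 5 = 1531.0000 / 5 = 306.2000
UCL_R = D₄·R̄ = 2.114 × 306.2000 = 647.3068

647.31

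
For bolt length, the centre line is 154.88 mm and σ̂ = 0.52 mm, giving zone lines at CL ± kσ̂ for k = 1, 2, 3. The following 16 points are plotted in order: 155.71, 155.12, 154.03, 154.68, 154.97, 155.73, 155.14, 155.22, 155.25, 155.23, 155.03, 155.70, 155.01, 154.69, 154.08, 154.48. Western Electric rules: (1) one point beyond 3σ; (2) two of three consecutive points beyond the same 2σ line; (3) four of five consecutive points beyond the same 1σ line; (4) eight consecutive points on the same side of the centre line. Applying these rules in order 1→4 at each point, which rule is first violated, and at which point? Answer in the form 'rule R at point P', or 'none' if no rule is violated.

rule 4 at point 12

Zone of each point (C = within 1σ̂, B = 1σ̂–2σ̂, A = 2σ̂–3σ̂, * = beyond 3σ̂; sign = side of CL): 1:+B, 2:+C, 3:-B, 4:-C, 5:+C, 6:+B, 7:+C, 8:+C, 9:+C, 10:+C, 11:+C, 12:+B, 13:+C, 14:-C, 15:-B, 16:-C
Rule 4 (eight consecutive points on the same side of the centre line) is satisfied at point 12.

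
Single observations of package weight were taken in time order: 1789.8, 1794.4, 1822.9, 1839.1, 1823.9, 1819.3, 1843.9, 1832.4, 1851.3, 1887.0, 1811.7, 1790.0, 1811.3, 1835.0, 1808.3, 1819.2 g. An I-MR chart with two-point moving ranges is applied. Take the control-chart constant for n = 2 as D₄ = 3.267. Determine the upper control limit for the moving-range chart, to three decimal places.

73.921

Moving ranges: 4.6, 28.5, 16.2, 15.2, 4.6, 24.6, 11.5, 18.9, 35.7, 75.3, 21.7, 21.3, 23.7, 26.7, 10.9; M̄R̄ = 339.4000 / 15 = 22.6267
UCL_MR = D₄·M̄R̄ = 3.267 × 22.6267 = 73.9213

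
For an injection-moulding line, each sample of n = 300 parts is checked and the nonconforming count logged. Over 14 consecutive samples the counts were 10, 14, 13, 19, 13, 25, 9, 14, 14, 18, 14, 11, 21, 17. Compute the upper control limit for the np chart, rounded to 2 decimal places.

26.52

p̄ = Σdᵢ / (k·n) = 212 / (14 × 300) = 0.05048
UCL = np̄ + 3·√(np̄(1−p̄)) = 15.1429 + 3 × √(15.1429×0.94952) = 15.1429 + 3 × 3.7919 = 26.5186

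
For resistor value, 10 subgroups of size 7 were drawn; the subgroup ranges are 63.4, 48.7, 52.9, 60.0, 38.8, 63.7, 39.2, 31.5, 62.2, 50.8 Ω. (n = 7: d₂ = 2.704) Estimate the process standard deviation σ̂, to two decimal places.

R̄ = (63.4 + 48.7 + 52.9 + 60.0 + 38.8 + 63.7 + 39.2 + 31.5 + 62.2 + 50.8) / 10 = 51.1200
σ̂ = R̄ / d₂ = 51.1200 / 2.704 = 18.9053

18.91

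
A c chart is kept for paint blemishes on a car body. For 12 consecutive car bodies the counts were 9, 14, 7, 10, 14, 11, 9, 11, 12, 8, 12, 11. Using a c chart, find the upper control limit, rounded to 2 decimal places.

c̄ = (9 + 14 + 7 + 10 + 14 + 11 + 9 + 11 + 12 + 8 + 12 + 11) / 12 = 128 / 12 = 10.6667
UCL = c̄ + 3√c̄ = 10.6667 + 3 × √10.6667 = 10.6667 + 3 × 3.2660 = 20.4646

20.46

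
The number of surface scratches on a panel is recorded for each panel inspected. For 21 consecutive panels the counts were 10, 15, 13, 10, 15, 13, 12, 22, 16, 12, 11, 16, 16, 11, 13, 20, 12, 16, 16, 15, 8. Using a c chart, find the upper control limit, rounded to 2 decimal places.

c̄ = (10 + 15 + 13 + 10 + 15 + 13 + 12 + 22 + 16 + 12 + 11 + 16 + 16 + 11 + 13 + 20 + 12 + 16 + 16 + 15 + 8) / 21 = 292 / 21 = 13.9048
UCL = c̄ + 3√c̄ = 13.9048 + 3 × √13.9048 = 13.9048 + 3 × 3.7289 = 25.0915

25.09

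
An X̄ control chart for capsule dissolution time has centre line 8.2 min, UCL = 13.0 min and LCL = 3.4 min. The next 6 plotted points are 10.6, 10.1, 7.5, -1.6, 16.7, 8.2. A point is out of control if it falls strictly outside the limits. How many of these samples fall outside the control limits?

2

Compare each point to [3.4, 13.0]: sample 4 = -1.6 < LCL; sample 5 = 16.7 > UCL.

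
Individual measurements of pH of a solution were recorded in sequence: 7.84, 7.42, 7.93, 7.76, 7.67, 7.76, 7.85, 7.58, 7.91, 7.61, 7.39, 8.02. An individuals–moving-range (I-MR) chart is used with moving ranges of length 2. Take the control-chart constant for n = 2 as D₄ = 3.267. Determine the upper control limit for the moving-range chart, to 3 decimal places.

Moving ranges: 0.42, 0.51, 0.17, 0.09, 0.09, 0.09, 0.27, 0.33, 0.30, 0.22, 0.63; M̄R̄ = 3.1200 / 11 = 0.2836
UCL_MR = D₄·M̄R̄ = 3.267 × 0.2836 = 0.9266

0.927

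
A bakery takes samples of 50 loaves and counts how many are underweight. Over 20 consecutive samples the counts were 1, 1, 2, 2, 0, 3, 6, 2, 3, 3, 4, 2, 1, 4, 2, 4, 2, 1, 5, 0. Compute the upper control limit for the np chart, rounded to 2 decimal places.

6.93

p̄ = Σdᵢ / (k·n) = 48 / (20 × 50) = 0.04800
UCL = np̄ + 3·√(np̄(1−p̄)) = 2.4000 + 3 × √(2.4000×0.95200) = 2.4000 + 3 × 1.5116 = 6.9347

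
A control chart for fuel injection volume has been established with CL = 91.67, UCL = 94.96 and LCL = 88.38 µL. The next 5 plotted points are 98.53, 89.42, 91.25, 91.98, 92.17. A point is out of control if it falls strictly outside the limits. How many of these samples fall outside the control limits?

Compare each point to [88.38, 94.96]: sample 1 = 98.53 > UCL.

1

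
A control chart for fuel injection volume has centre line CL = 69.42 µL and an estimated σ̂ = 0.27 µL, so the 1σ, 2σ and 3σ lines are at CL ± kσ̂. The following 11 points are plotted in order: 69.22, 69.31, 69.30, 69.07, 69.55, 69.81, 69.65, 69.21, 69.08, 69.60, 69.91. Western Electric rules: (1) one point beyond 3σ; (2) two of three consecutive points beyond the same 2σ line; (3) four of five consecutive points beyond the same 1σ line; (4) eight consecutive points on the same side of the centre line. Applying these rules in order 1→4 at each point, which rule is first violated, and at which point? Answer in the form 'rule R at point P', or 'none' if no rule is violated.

Zone of each point (C = within 1σ̂, B = 1σ̂–2σ̂, A = 2σ̂–3σ̂, * = beyond 3σ̂; sign = side of CL): 1:-C, 2:-C, 3:-C, 4:-B, 5:+C, 6:+B, 7:+C, 8:-C, 9:-B, 10:+C, 11:+B
No rule fires across all 11 points.

none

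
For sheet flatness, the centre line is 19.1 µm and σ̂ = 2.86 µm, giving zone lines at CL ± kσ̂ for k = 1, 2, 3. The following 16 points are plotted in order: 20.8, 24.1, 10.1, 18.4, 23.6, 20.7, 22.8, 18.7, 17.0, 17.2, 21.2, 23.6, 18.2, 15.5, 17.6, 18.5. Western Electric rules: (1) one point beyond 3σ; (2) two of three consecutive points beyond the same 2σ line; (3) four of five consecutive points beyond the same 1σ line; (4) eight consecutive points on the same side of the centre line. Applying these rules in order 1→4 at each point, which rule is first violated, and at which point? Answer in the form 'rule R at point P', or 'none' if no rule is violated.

Zone of each point (C = within 1σ̂, B = 1σ̂–2σ̂, A = 2σ̂–3σ̂, * = beyond 3σ̂; sign = side of CL): 1:+C, 2:+B, 3:-*, 4:-C, 5:+B, 6:+C, 7:+B, 8:-C, 9:-C, 10:-C, 11:+C, 12:+B, 13:-C, 14:-B, 15:-C, 16:-C
Rule 1 (one point beyond the 3σ limits) is satisfied at point 3.

rule 1 at point 3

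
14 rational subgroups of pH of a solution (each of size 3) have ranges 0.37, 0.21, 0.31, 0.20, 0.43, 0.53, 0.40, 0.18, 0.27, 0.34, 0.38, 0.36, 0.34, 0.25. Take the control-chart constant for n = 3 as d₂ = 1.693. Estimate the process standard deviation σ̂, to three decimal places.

R̄ = (0.37 + 0.21 + 0.31 + 0.20 + 0.43 + 0.53 + 0.40 + 0.18 + 0.27 + 0.34 + 0.38 + 0.36 + 0.34 + 0.25) / 14 = 0.3264
σ̂ = R̄ / d₂ = 0.3264 / 1.693 = 0.1928

0.193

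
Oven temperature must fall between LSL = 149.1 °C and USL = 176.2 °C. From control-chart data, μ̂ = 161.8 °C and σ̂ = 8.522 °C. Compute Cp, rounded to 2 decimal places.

Cp = (USL − LSL) / (6σ̂) = (176.2 − 149.1) / (6 × 8.522) = 27.1000 / 51.1320 = 0.5300

0.53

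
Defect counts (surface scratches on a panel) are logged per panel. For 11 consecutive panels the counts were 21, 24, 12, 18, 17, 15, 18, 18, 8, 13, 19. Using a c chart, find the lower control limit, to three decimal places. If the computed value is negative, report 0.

4.400

c̄ = (21 + 24 + 12 + 18 + 17 + 15 + 18 + 18 + 8 + 13 + 19) / 11 = 183 / 11 = 16.6364
LCL = c̄ − 3√c̄ = 16.6364 − 3 × 4.0788 = 4.4001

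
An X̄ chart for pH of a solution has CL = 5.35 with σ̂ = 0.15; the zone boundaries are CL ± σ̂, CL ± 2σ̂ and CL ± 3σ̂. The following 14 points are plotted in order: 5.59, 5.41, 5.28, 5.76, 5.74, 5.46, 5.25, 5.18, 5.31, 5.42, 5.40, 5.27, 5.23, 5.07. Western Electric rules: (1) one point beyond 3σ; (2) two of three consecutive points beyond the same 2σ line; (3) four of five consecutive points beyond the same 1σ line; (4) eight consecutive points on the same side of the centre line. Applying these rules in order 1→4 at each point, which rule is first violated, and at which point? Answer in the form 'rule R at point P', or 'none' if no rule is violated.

rule 2 at point 5

Zone of each point (C = within 1σ̂, B = 1σ̂–2σ̂, A = 2σ̂–3σ̂, * = beyond 3σ̂; sign = side of CL): 1:+B, 2:+C, 3:-C, 4:+A, 5:+A, 6:+C, 7:-C, 8:-B, 9:-C, 10:+C, 11:+C, 12:-C, 13:-C, 14:-B
Rule 2 (two of three consecutive points beyond the same 2σ limit) is satisfied at point 5.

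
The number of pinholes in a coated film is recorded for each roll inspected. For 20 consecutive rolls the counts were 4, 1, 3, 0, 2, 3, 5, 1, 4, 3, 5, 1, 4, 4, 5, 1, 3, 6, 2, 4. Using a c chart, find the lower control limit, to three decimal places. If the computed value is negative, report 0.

0.000

c̄ = (4 + 1 + 3 + 0 + 2 + 3 + 5 + 1 + 4 + 3 + 5 + 1 + 4 + 4 + 5 + 1 + 3 + 6 + 2 + 4) / 20 = 61 / 20 = 3.0500
LCL = c̄ − 3√c̄ = 3.0500 − 3 × 1.7464 = -2.1893 → 0 (cannot be negative)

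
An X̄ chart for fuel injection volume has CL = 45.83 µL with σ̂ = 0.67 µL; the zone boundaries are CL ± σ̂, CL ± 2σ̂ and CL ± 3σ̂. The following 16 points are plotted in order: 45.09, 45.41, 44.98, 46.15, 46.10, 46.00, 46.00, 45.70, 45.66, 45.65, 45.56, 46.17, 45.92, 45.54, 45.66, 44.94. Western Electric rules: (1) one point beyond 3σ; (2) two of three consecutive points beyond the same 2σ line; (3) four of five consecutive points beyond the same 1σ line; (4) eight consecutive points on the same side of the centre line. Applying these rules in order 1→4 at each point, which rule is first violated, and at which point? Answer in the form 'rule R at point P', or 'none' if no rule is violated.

none

Zone of each point (C = within 1σ̂, B = 1σ̂–2σ̂, A = 2σ̂–3σ̂, * = beyond 3σ̂; sign = side of CL): 1:-B, 2:-C, 3:-B, 4:+C, 5:+C, 6:+C, 7:+C, 8:-C, 9:-C, 10:-C, 11:-C, 12:+C, 13:+C, 14:-C, 15:-C, 16:-B
No rule fires across all 16 points.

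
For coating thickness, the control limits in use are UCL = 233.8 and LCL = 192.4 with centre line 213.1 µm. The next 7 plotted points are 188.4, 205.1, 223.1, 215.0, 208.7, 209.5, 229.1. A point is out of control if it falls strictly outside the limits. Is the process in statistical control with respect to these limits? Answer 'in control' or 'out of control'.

Compare each point to [192.4, 233.8]: sample 1 = 188.4 < LCL.

out of control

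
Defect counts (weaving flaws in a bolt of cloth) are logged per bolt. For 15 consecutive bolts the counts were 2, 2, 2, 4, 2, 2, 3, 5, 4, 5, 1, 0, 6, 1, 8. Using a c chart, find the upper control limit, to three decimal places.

8.444

c̄ = (2 + 2 + 2 + 4 + 2 + 2 + 3 + 5 + 4 + 5 + 1 + 0 + 6 + 1 + 8) / 15 = 47 / 15 = 3.1333
UCL = c̄ + 3√c̄ = 3.1333 + 3 × √3.1333 = 3.1333 + 3 × 1.7701 = 8.4437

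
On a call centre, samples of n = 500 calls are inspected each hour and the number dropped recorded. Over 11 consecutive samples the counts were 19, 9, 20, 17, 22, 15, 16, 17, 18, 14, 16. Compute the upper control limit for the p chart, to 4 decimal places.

0.0573

p̄ = Σdᵢ / (k·n) = 183 / (11 × 500) = 0.03327
UCL = p̄ + 3·√(p̄(1−p̄)/n) = 0.03327 + 3 × √(0.03327×0.96673/500) = 0.03327 + 3 × 0.00802 = 0.05733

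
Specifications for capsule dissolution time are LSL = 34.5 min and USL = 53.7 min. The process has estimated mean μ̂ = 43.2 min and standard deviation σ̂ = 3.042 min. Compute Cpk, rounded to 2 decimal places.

Cpu = (USL − μ̂) / (3σ̂) = (53.7 − 43.2) / (3 × 3.042) = 1.1506; Cpl = (μ̂ − LSL) / (3σ̂) = (43.2 − 34.5) / (3 × 3.042) = 0.9533; Cpk = min(Cpu, Cpl) = 0.9533

0.95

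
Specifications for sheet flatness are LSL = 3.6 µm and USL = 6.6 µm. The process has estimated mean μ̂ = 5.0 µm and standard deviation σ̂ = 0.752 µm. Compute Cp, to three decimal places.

0.665

Cp = (USL − LSL) / (6σ̂) = (6.6 − 3.6) / (6 × 0.752) = 3.0000 / 4.5120 = 0.6649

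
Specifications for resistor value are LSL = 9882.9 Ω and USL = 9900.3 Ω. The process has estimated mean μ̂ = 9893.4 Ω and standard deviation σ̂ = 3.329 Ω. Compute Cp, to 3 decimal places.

0.871

Cp = (USL − LSL) / (6σ̂) = (9900.3 − 9882.9) / (6 × 3.329) = 17.4000 / 19.9740 = 0.8711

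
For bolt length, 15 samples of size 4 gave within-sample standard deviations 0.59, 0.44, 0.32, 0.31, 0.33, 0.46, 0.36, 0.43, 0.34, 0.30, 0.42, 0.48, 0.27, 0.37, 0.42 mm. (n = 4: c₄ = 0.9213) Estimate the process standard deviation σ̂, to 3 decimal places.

0.423

s̄ = (0.59 + 0.44 + 0.32 + 0.31 + 0.33 + 0.46 + 0.36 + 0.43 + 0.34 + 0.30 + 0.42 + 0.48 + 0.27 + 0.37 + 0.42) / 15 = 0.3893
σ̂ = s̄ / c₄ = 0.3893 / 0.9213 = 0.4226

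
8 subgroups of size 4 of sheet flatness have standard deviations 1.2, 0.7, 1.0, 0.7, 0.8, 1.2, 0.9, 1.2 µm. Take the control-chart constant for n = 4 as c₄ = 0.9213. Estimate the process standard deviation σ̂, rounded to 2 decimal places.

s̄ = (1.2 + 0.7 + 1.0 + 0.7 + 0.8 + 1.2 + 0.9 + 1.2) / 8 = 0.9625
σ̂ = s̄ / c₄ = 0.9625 / 0.9213 = 1.0447

1.04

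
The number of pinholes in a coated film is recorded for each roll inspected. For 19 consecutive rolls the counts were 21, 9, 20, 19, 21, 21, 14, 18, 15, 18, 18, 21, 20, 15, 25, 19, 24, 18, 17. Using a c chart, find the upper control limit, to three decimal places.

31.510

c̄ = (21 + 9 + 20 + 19 + 21 + 21 + 14 + 18 + 15 + 18 + 18 + 21 + 20 + 15 + 25 + 19 + 24 + 18 + 17) / 19 = 353 / 19 = 18.5789
UCL = c̄ + 3√c̄ = 18.5789 + 3 × √18.5789 = 18.5789 + 3 × 4.3103 = 31.5099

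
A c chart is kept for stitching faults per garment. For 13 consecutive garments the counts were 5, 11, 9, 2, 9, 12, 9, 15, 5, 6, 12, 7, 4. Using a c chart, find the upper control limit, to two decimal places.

16.72

c̄ = (5 + 11 + 9 + 2 + 9 + 12 + 9 + 15 + 5 + 6 + 12 + 7 + 4) / 13 = 106 / 13 = 8.1538
UCL = c̄ + 3√c̄ = 8.1538 + 3 × √8.1538 = 8.1538 + 3 × 2.8555 = 16.7203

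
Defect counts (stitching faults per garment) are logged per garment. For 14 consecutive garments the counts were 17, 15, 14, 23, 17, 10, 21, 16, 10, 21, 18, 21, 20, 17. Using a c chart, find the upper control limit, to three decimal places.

29.564

c̄ = (17 + 15 + 14 + 23 + 17 + 10 + 21 + 16 + 10 + 21 + 18 + 21 + 20 + 17) / 14 = 240 / 14 = 17.1429
UCL = c̄ + 3√c̄ = 17.1429 + 3 × √17.1429 = 17.1429 + 3 × 4.1404 = 29.5640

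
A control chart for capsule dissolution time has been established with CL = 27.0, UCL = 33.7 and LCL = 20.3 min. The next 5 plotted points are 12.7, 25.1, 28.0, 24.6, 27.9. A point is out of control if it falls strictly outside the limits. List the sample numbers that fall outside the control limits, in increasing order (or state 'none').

1

Compare each point to [20.3, 33.7]: sample 1 = 12.7 < LCL.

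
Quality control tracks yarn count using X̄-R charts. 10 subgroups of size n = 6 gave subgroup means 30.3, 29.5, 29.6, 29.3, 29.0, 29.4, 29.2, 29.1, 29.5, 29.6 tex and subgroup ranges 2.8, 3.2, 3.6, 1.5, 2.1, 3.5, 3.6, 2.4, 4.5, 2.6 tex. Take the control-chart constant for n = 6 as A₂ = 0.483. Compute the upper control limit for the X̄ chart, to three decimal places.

30.889

X̄̄ = (30.3 + 29.5 + 29.6 + 29.3 + 29.0 + 29.4 + 29.2 + 29.1 + 29.5 + 29.6) / 10 = 294.5000 / 10 = 29.4500
R̄ = (2.8 + 3.2 + 3.6 + 1.5 + 2.1 + 3.5 + 3.6 + 2.4 + 4.5 + 2.6) / 10 = 29.8000 / 10 = 2.9800
UCL = X̄̄ + A₂·R̄ = 29.4500 + 0.483 × 2.9800 = 30.8893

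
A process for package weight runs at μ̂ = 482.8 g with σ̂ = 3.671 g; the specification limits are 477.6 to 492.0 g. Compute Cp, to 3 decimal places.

0.654

Cp = (USL − LSL) / (6σ̂) = (492.0 − 477.6) / (6 × 3.671) = 14.4000 / 22.0260 = 0.6538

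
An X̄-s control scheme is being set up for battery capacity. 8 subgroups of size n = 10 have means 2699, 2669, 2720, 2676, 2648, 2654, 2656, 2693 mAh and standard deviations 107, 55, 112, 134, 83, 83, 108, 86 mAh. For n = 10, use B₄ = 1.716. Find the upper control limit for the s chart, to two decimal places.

164.74

s̄ = (107 + 55 + 112 + 134 + 83 + 83 + 108 + 86) / 8 = 96.0000
UCL_s = B₄·s̄ = 1.716 × 96.0000 = 164.7360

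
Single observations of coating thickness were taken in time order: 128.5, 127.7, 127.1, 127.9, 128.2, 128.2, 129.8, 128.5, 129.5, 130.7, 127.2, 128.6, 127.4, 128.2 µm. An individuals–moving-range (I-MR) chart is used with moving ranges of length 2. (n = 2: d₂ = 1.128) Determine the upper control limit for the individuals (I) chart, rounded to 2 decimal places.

131.36

X̄ = (128.5 + 127.7 + 127.1 + 127.9 + 128.2 + 128.2 + 129.8 + 128.5 + 129.5 + 130.7 + 127.2 + 128.6 + 127.4 + 128.2) / 14 = 128.3929
Moving ranges: 0.8, 0.6, 0.8, 0.3, 0.0, 1.6, 1.3, 1.0, 1.2, 3.5, 1.4, 1.2, 0.8; M̄R̄ = 14.5000 / 13 = 1.1154
UCL = X̄ + 3·M̄R̄/d₂ = 128.3929 + 3 × 1.1154 / 1.128 = 131.3593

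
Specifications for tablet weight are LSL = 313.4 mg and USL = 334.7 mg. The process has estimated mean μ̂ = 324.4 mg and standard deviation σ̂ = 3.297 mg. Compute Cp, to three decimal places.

1.077

Cp = (USL − LSL) / (6σ̂) = (334.7 − 313.4) / (6 × 3.297) = 21.3000 / 19.7820 = 1.0767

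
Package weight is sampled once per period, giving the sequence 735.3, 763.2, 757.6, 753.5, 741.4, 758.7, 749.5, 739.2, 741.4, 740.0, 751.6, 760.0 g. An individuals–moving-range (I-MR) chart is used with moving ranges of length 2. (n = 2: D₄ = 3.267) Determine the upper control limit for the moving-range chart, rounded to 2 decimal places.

Moving ranges: 27.9, 5.6, 4.1, 12.1, 17.3, 9.2, 10.3, 2.2, 1.4, 11.6, 8.4; M̄R̄ = 110.1000 / 11 = 10.0091
UCL_MR = D₄·M̄R̄ = 3.267 × 10.0091 = 32.6997

32.70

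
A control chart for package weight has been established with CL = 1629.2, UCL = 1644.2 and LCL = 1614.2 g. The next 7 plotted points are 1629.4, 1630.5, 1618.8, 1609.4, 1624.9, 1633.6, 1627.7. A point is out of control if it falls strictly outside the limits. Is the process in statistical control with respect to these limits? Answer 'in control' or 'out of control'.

out of control

Compare each point to [1614.2, 1644.2]: sample 4 = 1609.4 < LCL.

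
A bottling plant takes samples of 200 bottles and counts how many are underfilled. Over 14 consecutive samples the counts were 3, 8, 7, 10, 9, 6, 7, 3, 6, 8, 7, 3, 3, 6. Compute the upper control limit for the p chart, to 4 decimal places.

0.0673

p̄ = Σdᵢ / (k·n) = 86 / (14 × 200) = 0.03071
UCL = p̄ + 3·√(p̄(1−p̄)/n) = 0.03071 + 3 × √(0.03071×0.96929/200) = 0.03071 + 3 × 0.01220 = 0.06732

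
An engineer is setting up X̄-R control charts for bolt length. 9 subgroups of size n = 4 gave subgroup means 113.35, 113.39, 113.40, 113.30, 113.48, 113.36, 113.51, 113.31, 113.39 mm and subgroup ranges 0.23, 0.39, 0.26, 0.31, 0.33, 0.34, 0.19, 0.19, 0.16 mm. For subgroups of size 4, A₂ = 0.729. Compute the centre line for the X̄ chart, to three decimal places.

113.388

X̄̄ = (113.35 + 113.39 + 113.40 + 113.30 + 113.48 + 113.36 + 113.51 + 113.31 + 113.39) / 9 = 1020.4900 / 9 = 113.3878
CL = X̄̄ = 113.3878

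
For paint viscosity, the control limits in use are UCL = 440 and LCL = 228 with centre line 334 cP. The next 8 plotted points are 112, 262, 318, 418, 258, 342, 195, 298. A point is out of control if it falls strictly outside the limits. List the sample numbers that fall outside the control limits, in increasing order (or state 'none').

1, 7

Compare each point to [228, 440]: sample 1 = 112 < LCL; sample 7 = 195 < LCL.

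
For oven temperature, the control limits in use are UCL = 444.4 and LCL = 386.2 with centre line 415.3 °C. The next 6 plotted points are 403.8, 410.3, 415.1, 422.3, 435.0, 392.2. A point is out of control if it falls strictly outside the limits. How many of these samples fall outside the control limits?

0

All 6 points lie within [386.2, 444.4].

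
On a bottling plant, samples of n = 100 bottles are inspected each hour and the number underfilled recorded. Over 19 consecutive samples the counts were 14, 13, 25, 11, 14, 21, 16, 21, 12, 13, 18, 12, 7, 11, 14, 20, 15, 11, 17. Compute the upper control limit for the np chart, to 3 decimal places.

p̄ = Σdᵢ / (k·n) = 285 / (19 × 100) = 0.15000
UCL = np̄ + 3·√(np̄(1−p̄)) = 15.0000 + 3 × √(15.0000×0.85000) = 15.0000 + 3 × 3.5707 = 25.7121

25.712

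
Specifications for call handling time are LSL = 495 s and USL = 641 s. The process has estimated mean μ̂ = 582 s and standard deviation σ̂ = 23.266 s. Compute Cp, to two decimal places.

Cp = (USL − LSL) / (6σ̂) = (641 − 495) / (6 × 23.266) = 146.0000 / 139.5960 = 1.0459

1.05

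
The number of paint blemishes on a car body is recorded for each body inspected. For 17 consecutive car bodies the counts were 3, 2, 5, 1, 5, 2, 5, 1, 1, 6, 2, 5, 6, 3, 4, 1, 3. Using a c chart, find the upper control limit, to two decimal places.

c̄ = (3 + 2 + 5 + 1 + 5 + 2 + 5 + 1 + 1 + 6 + 2 + 5 + 6 + 3 + 4 + 1 + 3) / 17 = 55 / 17 = 3.2353
UCL = c̄ + 3√c̄ = 3.2353 + 3 × √3.2353 = 3.2353 + 3 × 1.7987 = 8.6314

8.63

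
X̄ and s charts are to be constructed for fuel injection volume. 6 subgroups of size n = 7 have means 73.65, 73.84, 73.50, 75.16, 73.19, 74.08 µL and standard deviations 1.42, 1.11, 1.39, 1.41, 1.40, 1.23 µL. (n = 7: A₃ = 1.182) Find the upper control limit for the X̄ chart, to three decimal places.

75.471

X̄̄ = (73.65 + 73.84 + 73.50 + 75.16 + 73.19 + 74.08) / 6 = 73.9033
s̄ = (1.42 + 1.11 + 1.39 + 1.41 + 1.40 + 1.23) / 6 = 1.3267
UCL = X̄̄ + A₃·s̄ = 73.9033 + 1.182 × 1.3267 = 75.4715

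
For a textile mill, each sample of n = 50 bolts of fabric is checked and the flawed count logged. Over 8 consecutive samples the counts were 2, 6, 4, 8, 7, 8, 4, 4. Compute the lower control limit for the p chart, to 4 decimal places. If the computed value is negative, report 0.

p̄ = Σdᵢ / (k·n) = 43 / (8 × 50) = 0.10750
LCL = p̄ − 3·√(p̄(1−p̄)/n) = 0.10750 − 3 × 0.04380 = -0.02391 → 0 (negative, so LCL = 0)

0.0000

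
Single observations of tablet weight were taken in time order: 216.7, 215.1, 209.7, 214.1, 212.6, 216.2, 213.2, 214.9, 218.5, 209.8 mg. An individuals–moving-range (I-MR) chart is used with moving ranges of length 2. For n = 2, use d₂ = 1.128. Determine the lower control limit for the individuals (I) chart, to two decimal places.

204.18

X̄ = (216.7 + 215.1 + 209.7 + 214.1 + 212.6 + 216.2 + 213.2 + 214.9 + 218.5 + 209.8) / 10 = 214.0800
Moving ranges: 1.6, 5.4, 4.4, 1.5, 3.6, 3.0, 1.7, 3.6, 8.7; M̄R̄ = 33.5000 / 9 = 3.7222
LCL = X̄ − 3·M̄R̄/d₂ = 214.0800 − 3 × 3.7222 / 1.128 = 204.1805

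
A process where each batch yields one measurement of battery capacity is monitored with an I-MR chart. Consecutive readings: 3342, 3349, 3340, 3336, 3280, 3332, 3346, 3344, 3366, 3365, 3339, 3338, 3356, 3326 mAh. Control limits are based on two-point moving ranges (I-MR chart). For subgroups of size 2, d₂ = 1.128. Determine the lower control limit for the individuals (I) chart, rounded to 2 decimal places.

X̄ = (3342 + 3349 + 3340 + 3336 + 3280 + 3332 + 3346 + 3344 + 3366 + 3365 + 3339 + 3338 + 3356 + 3326) / 14 = 3339.9286
Moving ranges: 7, 9, 4, 56, 52, 14, 2, 22, 1, 26, 1, 18, 30; M̄R̄ = 242.0000 / 13 = 18.6154
LCL = X̄ − 3·M̄R̄/d₂ = 3339.9286 − 3 × 18.6154 / 1.128 = 3290.4196

3290.42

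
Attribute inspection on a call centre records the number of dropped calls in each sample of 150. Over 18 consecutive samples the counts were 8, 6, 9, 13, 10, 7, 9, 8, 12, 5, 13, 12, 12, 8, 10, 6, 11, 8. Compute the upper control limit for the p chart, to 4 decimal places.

0.1209

p̄ = Σdᵢ / (k·n) = 167 / (18 × 150) = 0.06185
UCL = p̄ + 3·√(p̄(1−p̄)/n) = 0.06185 + 3 × √(0.06185×0.93815/150) = 0.06185 + 3 × 0.01967 = 0.12086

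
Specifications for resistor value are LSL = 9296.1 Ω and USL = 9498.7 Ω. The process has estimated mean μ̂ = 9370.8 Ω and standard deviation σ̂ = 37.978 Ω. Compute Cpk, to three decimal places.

0.656

Cpu = (USL − μ̂) / (3σ̂) = (9498.7 − 9370.8) / (3 × 37.978) = 1.1226; Cpl = (μ̂ − LSL) / (3σ̂) = (9370.8 − 9296.1) / (3 × 37.978) = 0.6556; Cpk = min(Cpu, Cpl) = 0.6556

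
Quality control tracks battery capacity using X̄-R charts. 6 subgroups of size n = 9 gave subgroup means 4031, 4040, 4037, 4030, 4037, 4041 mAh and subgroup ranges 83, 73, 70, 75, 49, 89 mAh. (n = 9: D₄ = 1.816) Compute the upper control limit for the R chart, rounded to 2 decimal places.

R̄ = (83 + 73 + 70 + 75 + 49 + 89) / 6 = 439.0000 / 6 = 73.1667
UCL_R = D₄·R̄ = 1.816 × 73.1667 = 132.8707

132.87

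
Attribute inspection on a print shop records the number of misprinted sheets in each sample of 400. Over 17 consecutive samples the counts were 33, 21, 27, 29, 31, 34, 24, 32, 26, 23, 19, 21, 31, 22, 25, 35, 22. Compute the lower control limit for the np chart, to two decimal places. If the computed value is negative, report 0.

p̄ = Σdᵢ / (k·n) = 455 / (17 × 400) = 0.06691
LCL = np̄ − 3·√(np̄(1−p̄)) = 26.7647 − 3 × 4.9974 = 11.7726

11.77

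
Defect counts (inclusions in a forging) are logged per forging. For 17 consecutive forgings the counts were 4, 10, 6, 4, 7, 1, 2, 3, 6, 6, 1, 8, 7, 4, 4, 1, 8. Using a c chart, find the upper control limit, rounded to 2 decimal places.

c̄ = (4 + 10 + 6 + 4 + 7 + 1 + 2 + 3 + 6 + 6 + 1 + 8 + 7 + 4 + 4 + 1 + 8) / 17 = 82 / 17 = 4.8235
UCL = c̄ + 3√c̄ = 4.8235 + 3 × √4.8235 = 4.8235 + 3 × 2.1963 = 11.4123

11.41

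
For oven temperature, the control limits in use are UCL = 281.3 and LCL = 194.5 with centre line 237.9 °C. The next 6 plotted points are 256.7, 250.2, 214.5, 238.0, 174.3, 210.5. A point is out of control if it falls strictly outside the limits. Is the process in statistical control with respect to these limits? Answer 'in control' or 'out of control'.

Compare each point to [194.5, 281.3]: sample 5 = 174.3 < LCL.

out of control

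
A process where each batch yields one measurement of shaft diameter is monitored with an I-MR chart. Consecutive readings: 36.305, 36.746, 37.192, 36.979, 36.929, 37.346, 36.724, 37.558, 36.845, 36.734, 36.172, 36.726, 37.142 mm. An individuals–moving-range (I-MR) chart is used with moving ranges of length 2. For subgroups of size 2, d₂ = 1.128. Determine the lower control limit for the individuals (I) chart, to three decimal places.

X̄ = (36.305 + 36.746 + 37.192 + 36.979 + 36.929 + 37.346 + 36.724 + 37.558 + 36.845 + 36.734 + 36.172 + 36.726 + 37.142) / 13 = 36.8768
Moving ranges: 0.441, 0.446, 0.213, 0.050, 0.417, 0.622, 0.834, 0.713, 0.111, 0.562, 0.554, 0.416; M̄R̄ = 5.3790 / 12 = 0.4482
LCL = X̄ − 3·M̄R̄/d₂ = 36.8768 − 3 × 0.4482 / 1.128 = 35.6846

35.685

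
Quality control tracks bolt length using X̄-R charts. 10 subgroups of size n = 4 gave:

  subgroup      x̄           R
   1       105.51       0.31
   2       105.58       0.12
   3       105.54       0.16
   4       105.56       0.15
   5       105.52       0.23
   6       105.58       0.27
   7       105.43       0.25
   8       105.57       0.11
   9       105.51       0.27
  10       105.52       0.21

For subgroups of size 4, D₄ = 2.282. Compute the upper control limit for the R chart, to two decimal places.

0.47

R̄ = (0.31 + 0.12 + 0.16 + 0.15 + 0.23 + 0.27 + 0.25 + 0.11 + 0.27 + 0.21) / 10 = 2.0800 / 10 = 0.2080
UCL_R = D₄·R̄ = 2.282 × 0.2080 = 0.4747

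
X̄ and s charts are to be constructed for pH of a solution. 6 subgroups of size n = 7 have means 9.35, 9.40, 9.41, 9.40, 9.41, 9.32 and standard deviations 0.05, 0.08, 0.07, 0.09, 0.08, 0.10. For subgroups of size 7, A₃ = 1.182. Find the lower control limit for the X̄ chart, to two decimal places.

9.29

X̄̄ = (9.35 + 9.40 + 9.41 + 9.40 + 9.41 + 9.32) / 6 = 9.3817
s̄ = (0.05 + 0.08 + 0.07 + 0.09 + 0.08 + 0.10) / 6 = 0.0783
LCL = X̄̄ − A₃·s̄ = 9.3817 − 1.182 × 0.0783 = 9.2891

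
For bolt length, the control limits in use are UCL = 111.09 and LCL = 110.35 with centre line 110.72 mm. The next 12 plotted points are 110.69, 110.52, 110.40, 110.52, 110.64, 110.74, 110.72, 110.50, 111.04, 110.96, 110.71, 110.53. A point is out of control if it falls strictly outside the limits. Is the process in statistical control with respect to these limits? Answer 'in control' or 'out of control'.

All 12 points lie within [110.35, 111.09].

in control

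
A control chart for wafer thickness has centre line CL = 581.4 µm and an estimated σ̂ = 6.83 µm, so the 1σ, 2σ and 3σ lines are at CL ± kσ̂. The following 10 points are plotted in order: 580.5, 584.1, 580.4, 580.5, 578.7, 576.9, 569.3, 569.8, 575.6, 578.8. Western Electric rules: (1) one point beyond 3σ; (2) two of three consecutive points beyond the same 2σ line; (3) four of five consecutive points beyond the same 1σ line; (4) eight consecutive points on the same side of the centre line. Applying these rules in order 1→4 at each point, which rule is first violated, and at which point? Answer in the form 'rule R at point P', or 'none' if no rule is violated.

rule 4 at point 10

Zone of each point (C = within 1σ̂, B = 1σ̂–2σ̂, A = 2σ̂–3σ̂, * = beyond 3σ̂; sign = side of CL): 1:-C, 2:+C, 3:-C, 4:-C, 5:-C, 6:-C, 7:-B, 8:-B, 9:-C, 10:-C
Rule 4 (eight consecutive points on the same side of the centre line) is satisfied at point 10.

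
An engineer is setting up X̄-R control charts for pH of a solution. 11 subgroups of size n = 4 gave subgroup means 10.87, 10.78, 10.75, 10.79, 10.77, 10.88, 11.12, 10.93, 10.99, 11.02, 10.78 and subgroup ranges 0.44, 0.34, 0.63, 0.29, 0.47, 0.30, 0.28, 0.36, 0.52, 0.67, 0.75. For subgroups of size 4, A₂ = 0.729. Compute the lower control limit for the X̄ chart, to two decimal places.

X̄̄ = (10.87 + 10.78 + 10.75 + 10.79 + 10.77 + 10.88 + 11.12 + 10.93 + 10.99 + 11.02 + 10.78) / 11 = 119.6800 / 11 = 10.8800
R̄ = (0.44 + 0.34 + 0.63 + 0.29 + 0.47 + 0.30 + 0.28 + 0.36 + 0.52 + 0.67 + 0.75) / 11 = 5.0500 / 11 = 0.4591
LCL = X̄̄ − A₂·R̄ = 10.8800 − 0.729 × 0.4591 = 10.5453

10.55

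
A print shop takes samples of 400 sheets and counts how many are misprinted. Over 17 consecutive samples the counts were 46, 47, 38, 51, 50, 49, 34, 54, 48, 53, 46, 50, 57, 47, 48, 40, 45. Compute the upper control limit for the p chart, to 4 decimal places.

p̄ = Σdᵢ / (k·n) = 803 / (17 × 400) = 0.11809
UCL = p̄ + 3·√(p̄(1−p̄)/n) = 0.11809 + 3 × √(0.11809×0.88191/400) = 0.11809 + 3 × 0.01614 = 0.16650

0.1665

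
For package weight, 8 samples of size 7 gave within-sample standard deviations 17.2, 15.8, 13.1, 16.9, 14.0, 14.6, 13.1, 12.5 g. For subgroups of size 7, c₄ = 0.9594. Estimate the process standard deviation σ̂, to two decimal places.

15.27

s̄ = (17.2 + 15.8 + 13.1 + 16.9 + 14.0 + 14.6 + 13.1 + 12.5) / 8 = 14.6500
σ̂ = s̄ / c₄ = 14.6500 / 0.9594 = 15.2700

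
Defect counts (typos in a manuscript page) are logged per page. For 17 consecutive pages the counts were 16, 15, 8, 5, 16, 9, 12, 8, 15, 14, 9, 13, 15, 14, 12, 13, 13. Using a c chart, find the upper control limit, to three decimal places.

c̄ = (16 + 15 + 8 + 5 + 16 + 9 + 12 + 8 + 15 + 14 + 9 + 13 + 15 + 14 + 12 + 13 + 13) / 17 = 207 / 17 = 12.1765
UCL = c̄ + 3√c̄ = 12.1765 + 3 × √12.1765 = 12.1765 + 3 × 3.4895 = 22.6449

22.645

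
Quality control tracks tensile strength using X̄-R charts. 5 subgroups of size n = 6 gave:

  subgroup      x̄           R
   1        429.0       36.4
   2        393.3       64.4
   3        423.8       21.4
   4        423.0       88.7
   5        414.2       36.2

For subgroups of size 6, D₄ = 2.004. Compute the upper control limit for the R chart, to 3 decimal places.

99.038

R̄ = (36.4 + 64.4 + 21.4 + 88.7 + 36.2) / 5 = 247.1000 / 5 = 49.4200
UCL_R = D₄·R̄ = 2.004 × 49.4200 = 99.0377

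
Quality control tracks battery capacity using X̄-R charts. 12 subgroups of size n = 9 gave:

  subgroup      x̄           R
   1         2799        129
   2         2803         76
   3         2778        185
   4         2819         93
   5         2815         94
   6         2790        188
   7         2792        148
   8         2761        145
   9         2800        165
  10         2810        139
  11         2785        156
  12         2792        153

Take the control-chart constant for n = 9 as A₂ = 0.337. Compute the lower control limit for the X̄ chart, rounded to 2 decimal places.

2748.41

X̄̄ = (2799 + 2803 + 2778 + 2819 + 2815 + 2790 + 2792 + 2761 + 2800 + 2810 + 2785 + 2792) / 12 = 33544.0000 / 12 = 2795.3333
R̄ = (129 + 76 + 185 + 93 + 94 + 188 + 148 + 145 + 165 + 139 + 156 + 153) / 12 = 1671.0000 / 12 = 139.2500
LCL = X̄̄ − A₂·R̄ = 2795.3333 − 0.337 × 139.2500 = 2748.4061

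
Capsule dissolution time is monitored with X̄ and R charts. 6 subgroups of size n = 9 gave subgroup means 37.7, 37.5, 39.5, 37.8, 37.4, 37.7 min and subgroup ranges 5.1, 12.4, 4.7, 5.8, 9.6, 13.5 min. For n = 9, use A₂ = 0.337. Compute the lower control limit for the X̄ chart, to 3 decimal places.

X̄̄ = (37.7 + 37.5 + 39.5 + 37.8 + 37.4 + 37.7) / 6 = 227.6000 / 6 = 37.9333
R̄ = (5.1 + 12.4 + 4.7 + 5.8 + 9.6 + 13.5) / 6 = 51.1000 / 6 = 8.5167
LCL = X̄̄ − A₂·R̄ = 37.9333 − 0.337 × 8.5167 = 35.0632

35.063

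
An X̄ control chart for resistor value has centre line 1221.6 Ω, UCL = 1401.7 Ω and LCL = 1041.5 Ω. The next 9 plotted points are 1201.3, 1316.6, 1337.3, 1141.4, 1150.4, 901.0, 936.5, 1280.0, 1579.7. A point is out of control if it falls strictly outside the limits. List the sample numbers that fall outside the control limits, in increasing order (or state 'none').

6, 7, 9

Compare each point to [1041.5, 1401.7]: sample 6 = 901.0 < LCL; sample 7 = 936.5 < LCL; sample 9 = 1579.7 > UCL.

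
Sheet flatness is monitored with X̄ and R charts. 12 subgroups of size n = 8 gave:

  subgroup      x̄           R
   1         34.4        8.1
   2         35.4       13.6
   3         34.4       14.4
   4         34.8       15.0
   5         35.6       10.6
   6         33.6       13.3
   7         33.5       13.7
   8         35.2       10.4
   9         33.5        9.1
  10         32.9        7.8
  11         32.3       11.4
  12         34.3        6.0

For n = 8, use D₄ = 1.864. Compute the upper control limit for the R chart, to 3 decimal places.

20.721

R̄ = (8.1 + 13.6 + 14.4 + 15.0 + 10.6 + 13.3 + 13.7 + 10.4 + 9.1 + 7.8 + 11.4 + 6.0) / 12 = 133.4000 / 12 = 11.1167
UCL_R = D₄·R̄ = 1.864 × 11.1167 = 20.7215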